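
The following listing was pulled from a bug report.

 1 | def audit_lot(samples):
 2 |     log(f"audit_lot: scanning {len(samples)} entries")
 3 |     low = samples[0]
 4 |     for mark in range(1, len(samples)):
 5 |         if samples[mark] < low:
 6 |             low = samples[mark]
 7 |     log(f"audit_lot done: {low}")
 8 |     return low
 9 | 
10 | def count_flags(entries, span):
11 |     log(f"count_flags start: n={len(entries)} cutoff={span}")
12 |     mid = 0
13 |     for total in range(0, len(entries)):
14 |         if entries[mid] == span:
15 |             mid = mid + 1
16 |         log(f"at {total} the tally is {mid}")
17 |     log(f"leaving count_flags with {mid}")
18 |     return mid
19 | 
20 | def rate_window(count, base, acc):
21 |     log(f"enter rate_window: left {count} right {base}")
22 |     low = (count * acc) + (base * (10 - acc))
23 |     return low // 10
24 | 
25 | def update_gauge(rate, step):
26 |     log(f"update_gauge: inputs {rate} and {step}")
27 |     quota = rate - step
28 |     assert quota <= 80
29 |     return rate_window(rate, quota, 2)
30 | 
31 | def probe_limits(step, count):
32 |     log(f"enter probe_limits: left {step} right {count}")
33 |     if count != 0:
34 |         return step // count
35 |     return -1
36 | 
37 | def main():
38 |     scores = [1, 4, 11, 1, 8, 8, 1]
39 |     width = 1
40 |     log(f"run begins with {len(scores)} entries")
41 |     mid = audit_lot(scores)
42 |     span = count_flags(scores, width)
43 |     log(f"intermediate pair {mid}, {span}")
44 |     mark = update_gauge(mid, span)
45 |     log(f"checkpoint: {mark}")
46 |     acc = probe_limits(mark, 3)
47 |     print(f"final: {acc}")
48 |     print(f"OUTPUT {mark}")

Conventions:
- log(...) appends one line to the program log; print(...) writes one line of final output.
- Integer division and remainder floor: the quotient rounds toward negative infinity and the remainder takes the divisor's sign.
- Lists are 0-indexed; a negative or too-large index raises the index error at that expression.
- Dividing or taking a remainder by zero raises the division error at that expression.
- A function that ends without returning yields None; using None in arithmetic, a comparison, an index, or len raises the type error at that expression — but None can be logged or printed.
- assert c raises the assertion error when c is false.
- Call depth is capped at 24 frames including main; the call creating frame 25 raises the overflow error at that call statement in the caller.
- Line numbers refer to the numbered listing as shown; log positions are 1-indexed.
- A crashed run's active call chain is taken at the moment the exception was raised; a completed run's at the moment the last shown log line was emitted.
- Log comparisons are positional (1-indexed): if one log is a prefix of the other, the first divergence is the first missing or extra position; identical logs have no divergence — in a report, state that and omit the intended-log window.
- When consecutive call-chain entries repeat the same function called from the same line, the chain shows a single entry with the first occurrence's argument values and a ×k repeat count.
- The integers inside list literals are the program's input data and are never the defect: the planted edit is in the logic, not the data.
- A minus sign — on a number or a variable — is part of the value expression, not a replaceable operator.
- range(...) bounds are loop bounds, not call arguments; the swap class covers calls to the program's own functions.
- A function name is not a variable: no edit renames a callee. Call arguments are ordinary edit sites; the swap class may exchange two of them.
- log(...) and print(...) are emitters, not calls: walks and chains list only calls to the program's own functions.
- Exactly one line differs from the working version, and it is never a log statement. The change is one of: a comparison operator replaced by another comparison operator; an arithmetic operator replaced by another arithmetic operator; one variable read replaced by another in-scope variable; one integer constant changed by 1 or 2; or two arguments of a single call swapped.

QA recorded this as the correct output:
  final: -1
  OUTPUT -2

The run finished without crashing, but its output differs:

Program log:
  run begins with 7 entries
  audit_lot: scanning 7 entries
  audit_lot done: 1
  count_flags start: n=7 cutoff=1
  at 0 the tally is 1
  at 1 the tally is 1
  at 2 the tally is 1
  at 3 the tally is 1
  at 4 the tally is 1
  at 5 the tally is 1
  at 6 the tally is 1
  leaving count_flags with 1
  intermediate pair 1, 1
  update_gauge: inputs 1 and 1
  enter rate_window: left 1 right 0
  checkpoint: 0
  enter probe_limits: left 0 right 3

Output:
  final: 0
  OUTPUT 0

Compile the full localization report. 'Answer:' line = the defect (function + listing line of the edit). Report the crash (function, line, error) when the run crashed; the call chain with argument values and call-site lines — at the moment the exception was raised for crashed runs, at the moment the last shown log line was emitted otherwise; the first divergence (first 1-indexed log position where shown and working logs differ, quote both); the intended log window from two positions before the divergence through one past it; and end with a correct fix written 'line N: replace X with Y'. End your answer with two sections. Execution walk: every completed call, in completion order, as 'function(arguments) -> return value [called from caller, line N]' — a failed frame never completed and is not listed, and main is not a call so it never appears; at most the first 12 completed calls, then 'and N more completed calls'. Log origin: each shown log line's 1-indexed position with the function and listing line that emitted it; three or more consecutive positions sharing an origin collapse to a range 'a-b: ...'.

Answer: the defect is in count_flags at line 14.
The tell: Position 8 is the first bad log line: 'at 3 the tally is 1' should read 'at 3 the tally is 2'.
Call chain: main -> probe_limits(0, 3) (called at line 46).
First divergence: position 8 — the shown line 'at 3 the tally is 1' should read 'at 3 the tally is 2'.
Intended log window:
  6: at 1 the tally is 1
  7: at 2 the tally is 1
  8: at 3 the tally is 2
  9: at 4 the tally is 2
Execution walk:
  audit_lot([1, 4, 11, 1, 8, 8, 1]) -> 1  [called from main, line 41]
  count_flags([1, 4, 11, 1, 8, 8, 1], 1) -> 1  [called from main, line 42]
  rate_window(1, 0, 2) -> 0  [called from update_gauge, line 29]
  update_gauge(1, 1) -> 0  [called from main, line 44]
  probe_limits(0, 3) -> 0  [called from main, line 46]
Log origins:
  1: emitted by main (line 40)
  2: emitted by audit_lot (line 2)
  3: emitted by audit_lot (line 7)
  4: emitted by count_flags (line 11)
  5-11: emitted by count_flags (line 16)
  12: emitted by count_flags (line 17)
  13: emitted by main (line 43)
  14: emitted by update_gauge (line 26)
  15: emitted by rate_window (line 21)
  16: emitted by main (line 45)
  17: emitted by probe_limits (line 32)
A correct fix: line 14: replace `mid` with `total`.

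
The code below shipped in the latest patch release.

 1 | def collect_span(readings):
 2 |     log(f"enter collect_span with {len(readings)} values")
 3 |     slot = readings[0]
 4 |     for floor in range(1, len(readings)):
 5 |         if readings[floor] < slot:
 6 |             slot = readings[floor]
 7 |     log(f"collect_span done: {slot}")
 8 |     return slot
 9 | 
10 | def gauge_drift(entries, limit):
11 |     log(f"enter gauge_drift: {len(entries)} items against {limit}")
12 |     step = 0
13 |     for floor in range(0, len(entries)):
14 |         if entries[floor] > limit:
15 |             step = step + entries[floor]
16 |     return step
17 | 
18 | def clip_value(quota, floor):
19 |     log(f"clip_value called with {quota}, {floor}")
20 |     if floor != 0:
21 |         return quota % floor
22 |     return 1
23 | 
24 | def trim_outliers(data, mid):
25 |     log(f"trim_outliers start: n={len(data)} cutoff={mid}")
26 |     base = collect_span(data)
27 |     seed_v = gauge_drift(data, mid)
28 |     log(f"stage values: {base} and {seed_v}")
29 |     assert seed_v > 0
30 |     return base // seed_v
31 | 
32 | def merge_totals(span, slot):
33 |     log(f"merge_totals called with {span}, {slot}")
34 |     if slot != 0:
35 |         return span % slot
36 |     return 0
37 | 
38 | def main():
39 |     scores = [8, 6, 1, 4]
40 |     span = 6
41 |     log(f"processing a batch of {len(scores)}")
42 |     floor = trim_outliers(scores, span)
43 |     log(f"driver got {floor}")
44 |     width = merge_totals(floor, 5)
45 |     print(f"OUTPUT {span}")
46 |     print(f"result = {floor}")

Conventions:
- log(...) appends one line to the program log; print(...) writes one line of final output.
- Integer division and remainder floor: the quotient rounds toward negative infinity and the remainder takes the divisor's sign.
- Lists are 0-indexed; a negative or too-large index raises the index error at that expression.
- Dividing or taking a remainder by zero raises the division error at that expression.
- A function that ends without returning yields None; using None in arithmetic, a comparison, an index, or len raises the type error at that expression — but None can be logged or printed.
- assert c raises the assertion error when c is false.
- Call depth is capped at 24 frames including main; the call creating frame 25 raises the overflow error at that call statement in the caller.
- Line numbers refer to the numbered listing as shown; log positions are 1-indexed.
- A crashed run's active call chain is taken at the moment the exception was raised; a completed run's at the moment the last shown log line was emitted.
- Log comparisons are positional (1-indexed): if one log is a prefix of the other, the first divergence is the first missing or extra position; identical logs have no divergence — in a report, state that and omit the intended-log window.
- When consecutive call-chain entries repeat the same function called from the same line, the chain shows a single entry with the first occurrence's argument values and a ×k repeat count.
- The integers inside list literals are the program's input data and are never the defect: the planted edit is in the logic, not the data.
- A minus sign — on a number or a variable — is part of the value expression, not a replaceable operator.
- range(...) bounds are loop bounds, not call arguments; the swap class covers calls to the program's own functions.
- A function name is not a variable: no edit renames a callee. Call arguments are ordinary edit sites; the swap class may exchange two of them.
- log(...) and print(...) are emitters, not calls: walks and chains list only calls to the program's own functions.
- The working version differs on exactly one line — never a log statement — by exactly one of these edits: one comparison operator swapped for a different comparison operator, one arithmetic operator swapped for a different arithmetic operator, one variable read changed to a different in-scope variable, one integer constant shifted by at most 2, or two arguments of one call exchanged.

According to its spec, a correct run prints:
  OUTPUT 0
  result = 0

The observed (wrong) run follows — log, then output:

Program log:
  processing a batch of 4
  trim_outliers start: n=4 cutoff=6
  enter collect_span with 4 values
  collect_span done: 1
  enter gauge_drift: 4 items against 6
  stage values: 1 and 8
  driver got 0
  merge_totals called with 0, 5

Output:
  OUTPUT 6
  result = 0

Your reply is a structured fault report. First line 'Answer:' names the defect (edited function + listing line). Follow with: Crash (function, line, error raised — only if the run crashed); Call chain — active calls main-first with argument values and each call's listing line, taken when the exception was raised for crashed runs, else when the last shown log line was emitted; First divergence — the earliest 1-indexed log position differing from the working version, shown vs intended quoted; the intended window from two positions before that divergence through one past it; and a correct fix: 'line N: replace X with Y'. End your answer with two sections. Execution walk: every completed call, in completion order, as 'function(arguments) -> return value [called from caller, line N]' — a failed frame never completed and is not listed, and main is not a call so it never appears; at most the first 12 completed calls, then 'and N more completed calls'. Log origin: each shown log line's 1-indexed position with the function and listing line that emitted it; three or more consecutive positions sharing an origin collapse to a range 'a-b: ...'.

Answer: the defect is in main at line 45.
Key observation: Every logged value matches the working version; the printed result is what differs.
Call chain: main -> merge_totals(0, 5) (called at line 44).
First divergence: none — the logs agree in full.
Execution walk:
  collect_span([8, 6, 1, 4]) -> 1  [called from trim_outliers, line 26]
  gauge_drift([8, 6, 1, 4], 6) -> 8  [called from trim_outliers, line 27]
  trim_outliers([8, 6, 1, 4], 6) -> 0  [called from main, line 42]
  merge_totals(0, 5) -> 0  [called from main, line 44]
Log origins:
  1: emitted by main (line 41)
  2: emitted by trim_outliers (line 25)
  3: emitted by collect_span (line 2)
  4: emitted by collect_span (line 7)
  5: emitted by gauge_drift (line 11)
  6: emitted by trim_outliers (line 28)
  7: emitted by main (line 43)
  8: emitted by merge_totals (line 33)
A correct fix: line 45: replace `span` with `width`.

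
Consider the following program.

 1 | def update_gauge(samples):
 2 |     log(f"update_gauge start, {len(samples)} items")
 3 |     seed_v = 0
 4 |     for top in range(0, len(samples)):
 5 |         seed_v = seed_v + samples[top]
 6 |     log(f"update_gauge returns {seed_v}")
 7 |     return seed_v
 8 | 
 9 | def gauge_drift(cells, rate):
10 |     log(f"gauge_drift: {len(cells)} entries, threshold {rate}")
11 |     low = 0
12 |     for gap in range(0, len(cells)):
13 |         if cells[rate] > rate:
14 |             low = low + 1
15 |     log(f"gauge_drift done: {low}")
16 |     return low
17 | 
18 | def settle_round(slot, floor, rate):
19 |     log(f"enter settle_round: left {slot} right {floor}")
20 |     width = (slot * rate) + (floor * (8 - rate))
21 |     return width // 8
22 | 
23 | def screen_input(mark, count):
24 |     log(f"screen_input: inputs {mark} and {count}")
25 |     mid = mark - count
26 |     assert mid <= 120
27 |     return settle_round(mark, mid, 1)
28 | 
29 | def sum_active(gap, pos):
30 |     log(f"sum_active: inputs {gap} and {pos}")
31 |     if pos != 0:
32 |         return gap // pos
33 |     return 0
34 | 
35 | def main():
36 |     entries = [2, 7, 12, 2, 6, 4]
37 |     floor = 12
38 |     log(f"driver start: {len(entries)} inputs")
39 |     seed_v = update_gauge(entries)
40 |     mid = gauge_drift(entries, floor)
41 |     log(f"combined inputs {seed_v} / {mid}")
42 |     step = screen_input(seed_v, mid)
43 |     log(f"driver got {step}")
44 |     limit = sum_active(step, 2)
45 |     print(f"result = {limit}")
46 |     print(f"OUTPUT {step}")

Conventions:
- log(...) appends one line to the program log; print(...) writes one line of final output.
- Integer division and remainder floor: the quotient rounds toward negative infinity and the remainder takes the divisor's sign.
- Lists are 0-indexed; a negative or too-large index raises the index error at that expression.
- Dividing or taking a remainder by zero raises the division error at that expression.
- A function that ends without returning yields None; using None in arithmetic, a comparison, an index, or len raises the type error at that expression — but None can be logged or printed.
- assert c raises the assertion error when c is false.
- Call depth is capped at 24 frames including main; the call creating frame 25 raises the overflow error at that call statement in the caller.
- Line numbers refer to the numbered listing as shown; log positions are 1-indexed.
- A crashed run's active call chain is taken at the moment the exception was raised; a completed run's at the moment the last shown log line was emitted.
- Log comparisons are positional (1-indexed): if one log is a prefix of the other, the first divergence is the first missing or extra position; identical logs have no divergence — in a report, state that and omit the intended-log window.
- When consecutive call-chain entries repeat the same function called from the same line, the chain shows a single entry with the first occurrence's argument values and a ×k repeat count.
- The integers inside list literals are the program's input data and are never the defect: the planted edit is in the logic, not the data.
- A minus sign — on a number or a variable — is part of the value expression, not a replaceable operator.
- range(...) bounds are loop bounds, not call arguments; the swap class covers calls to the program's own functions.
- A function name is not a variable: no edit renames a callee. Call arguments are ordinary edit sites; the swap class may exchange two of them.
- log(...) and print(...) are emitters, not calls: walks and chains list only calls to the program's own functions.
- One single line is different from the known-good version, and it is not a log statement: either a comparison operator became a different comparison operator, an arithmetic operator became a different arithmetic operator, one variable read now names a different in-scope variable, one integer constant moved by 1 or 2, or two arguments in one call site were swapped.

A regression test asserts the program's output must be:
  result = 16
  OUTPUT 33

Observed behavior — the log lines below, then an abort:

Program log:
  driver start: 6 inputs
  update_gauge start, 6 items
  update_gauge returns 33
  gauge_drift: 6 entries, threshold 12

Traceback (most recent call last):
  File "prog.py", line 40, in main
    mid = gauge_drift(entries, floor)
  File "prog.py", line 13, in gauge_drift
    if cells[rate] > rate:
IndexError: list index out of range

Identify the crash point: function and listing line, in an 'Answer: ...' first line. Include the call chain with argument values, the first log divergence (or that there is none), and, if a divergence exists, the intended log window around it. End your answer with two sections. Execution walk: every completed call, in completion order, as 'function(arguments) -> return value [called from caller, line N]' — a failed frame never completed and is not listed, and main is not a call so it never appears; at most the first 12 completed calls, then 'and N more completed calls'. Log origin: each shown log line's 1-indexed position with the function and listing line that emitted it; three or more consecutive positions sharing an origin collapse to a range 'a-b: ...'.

Answer: the error was raised in gauge_drift, line 13.
Key observation: Only 4 log lines were emitted before the run died; the intended continuation was 'gauge_drift done: 0'.
Call chain: main -> gauge_drift([2, 7, 12, 2, 6, 4], 12) (called at line 40).
First divergence: position 5 (shown log ended at 4 lines; the working version continues: 'gauge_drift done: 0').
Intended log window:
  3: update_gauge returns 33
  4: gauge_drift: 6 entries, threshold 12
  5: gauge_drift done: 0
  6: combined inputs 33 / 0
Execution walk:
  update_gauge([2, 7, 12, 2, 6, 4]) -> 33  [called from main, line 39]
Origin of each log line:
  1 — main, line 38
  2 — update_gauge, line 2
  3 — update_gauge, line 6
  4 — gauge_drift, line 10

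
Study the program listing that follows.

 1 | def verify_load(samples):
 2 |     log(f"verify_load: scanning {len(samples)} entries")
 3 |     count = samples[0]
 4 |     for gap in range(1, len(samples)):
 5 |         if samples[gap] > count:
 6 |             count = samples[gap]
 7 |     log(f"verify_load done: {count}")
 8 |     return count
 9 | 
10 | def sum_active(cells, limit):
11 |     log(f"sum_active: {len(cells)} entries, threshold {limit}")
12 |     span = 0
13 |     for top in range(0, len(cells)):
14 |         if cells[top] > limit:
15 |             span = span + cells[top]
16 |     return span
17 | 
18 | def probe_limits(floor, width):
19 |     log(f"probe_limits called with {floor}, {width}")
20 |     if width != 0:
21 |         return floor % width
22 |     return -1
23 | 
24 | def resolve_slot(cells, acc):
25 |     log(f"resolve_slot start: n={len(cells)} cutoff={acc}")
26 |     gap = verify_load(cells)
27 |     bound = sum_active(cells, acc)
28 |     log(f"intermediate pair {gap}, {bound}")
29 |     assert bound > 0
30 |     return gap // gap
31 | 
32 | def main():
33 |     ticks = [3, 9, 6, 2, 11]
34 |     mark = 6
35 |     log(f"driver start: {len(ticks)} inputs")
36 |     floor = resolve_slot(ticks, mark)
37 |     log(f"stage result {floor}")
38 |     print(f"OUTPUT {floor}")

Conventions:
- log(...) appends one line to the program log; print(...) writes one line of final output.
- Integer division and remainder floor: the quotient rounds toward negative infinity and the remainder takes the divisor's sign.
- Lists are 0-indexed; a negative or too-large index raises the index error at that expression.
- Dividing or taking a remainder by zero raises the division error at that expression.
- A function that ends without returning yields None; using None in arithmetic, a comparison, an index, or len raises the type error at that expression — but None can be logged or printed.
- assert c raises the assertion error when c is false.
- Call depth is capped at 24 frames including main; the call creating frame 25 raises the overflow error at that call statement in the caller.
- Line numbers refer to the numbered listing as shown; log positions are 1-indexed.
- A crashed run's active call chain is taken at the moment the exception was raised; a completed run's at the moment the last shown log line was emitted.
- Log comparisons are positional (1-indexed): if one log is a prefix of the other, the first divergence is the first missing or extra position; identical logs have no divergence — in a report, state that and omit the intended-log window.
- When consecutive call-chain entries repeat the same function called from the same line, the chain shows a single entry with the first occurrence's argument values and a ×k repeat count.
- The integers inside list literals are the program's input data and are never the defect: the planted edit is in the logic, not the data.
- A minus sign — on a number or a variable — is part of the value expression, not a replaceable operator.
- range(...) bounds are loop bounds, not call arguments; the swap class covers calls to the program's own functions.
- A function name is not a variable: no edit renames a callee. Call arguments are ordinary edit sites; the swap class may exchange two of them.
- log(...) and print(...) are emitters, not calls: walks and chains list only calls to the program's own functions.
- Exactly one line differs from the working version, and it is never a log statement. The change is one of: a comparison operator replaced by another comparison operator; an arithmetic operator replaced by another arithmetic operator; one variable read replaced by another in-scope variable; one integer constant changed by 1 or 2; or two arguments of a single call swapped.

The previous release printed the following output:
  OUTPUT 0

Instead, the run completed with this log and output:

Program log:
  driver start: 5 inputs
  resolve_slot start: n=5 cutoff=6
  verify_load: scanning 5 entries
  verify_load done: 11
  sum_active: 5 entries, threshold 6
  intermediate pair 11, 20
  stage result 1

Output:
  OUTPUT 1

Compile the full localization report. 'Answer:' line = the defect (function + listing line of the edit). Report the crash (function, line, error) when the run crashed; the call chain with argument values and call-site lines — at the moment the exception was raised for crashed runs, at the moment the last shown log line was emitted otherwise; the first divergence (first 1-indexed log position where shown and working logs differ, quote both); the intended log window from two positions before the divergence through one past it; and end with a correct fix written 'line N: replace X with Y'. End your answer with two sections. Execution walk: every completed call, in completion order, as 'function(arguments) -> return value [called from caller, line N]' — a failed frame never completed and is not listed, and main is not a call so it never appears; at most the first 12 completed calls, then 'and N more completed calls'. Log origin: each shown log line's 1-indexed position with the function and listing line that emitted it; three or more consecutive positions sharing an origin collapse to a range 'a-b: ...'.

Answer: the defect is in resolve_slot at line 30.
Key fact: The earliest visible damage is log position 7 — 'stage result 1' rather than the intended 'stage result 0'.
Call chain: main.
First divergence: position 7 — shown 'stage result 1', intended 'stage result 0'.
Intended log window:
  5: sum_active: 5 entries, threshold 6
  6: intermediate pair 11, 20
  7: stage result 0
Execution walk:
  verify_load([3, 9, 6, 2, 11]) -> 11  [called from resolve_slot, line 26]
  sum_active([3, 9, 6, 2, 11], 6) -> 20  [called from resolve_slot, line 27]
  resolve_slot([3, 9, 6, 2, 11], 6) -> 1  [called from main, line 36]
Log origins:
  1: from main, line 35
  2: from resolve_slot, line 25
  3: from verify_load, line 2
  4: from verify_load, line 7
  5: from sum_active, line 11
  6: from resolve_slot, line 28
  7: from main, line 37
A correct fix: line 30: replace `gap // gap` with `gap // bound`.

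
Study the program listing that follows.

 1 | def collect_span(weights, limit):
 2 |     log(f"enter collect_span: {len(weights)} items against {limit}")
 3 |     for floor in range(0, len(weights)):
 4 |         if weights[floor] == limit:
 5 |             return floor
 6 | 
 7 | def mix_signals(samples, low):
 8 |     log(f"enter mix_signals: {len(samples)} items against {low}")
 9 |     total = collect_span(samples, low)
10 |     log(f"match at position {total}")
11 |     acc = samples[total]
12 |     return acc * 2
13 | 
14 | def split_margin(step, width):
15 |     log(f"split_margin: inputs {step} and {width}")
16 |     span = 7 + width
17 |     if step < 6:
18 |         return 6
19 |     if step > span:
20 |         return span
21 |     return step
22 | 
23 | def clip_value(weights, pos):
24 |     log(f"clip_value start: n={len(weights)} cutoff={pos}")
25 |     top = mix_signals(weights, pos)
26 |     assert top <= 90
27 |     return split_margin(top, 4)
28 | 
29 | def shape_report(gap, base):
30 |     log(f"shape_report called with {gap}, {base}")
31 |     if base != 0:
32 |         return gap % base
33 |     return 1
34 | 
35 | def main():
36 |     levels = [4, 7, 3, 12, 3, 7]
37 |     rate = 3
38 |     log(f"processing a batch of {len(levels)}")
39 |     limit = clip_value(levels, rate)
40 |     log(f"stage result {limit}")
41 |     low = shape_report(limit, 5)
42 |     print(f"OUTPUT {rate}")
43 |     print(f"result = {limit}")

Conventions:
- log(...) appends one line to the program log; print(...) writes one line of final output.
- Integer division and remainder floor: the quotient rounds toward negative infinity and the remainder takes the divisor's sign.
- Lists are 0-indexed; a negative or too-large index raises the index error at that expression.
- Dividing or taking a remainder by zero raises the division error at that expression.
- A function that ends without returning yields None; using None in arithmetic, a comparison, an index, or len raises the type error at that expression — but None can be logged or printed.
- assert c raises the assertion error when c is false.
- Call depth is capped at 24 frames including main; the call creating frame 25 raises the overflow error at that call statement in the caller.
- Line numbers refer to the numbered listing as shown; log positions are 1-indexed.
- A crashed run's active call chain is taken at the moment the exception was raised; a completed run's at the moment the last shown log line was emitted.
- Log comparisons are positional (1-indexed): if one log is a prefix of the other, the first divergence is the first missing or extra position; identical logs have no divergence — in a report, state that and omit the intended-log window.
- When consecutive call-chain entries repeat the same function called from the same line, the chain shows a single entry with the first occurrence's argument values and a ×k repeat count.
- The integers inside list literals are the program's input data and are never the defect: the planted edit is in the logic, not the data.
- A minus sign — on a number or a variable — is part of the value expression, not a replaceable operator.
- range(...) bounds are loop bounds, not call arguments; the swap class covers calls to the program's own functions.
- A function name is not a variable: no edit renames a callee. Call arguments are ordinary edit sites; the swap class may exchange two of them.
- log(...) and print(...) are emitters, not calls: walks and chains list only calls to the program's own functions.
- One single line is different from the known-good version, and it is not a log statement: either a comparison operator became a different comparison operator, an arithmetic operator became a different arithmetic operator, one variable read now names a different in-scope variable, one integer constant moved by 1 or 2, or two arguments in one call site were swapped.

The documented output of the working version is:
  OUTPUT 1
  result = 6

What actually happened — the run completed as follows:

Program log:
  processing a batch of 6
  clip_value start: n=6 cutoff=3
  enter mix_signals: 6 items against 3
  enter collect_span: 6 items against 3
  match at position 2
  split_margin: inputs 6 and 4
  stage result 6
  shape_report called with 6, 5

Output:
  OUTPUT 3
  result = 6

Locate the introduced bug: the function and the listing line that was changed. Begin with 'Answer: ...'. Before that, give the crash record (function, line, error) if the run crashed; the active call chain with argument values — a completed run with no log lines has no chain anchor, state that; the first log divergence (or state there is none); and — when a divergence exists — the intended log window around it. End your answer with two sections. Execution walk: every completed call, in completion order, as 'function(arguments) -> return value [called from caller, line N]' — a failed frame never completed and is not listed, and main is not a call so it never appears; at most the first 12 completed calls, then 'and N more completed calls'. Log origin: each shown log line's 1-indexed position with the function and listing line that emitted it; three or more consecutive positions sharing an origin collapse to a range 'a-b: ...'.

Answer: the defect is in main at line 42.
Key observation: The two runs log identically and part ways only at the printed values.
Call chain: main -> shape_report(6, 5) (called at line 41).
First divergence: none; the two logs match at every position.
Execution walk:
  collect_span([4, 7, 3, 12, 3, 7], 3) -> 2  [called from mix_signals, line 9]
  mix_signals([4, 7, 3, 12, 3, 7], 3) -> 6  [called from clip_value, line 25]
  split_margin(6, 4) -> 6  [called from clip_value, line 27]
  clip_value([4, 7, 3, 12, 3, 7], 3) -> 6  [called from main, line 39]
  shape_report(6, 5) -> 1  [called from main, line 41]
Log line origins:
  1: from main, line 38
  2: from clip_value, line 24
  3: from mix_signals, line 8
  4: from collect_span, line 2
  5: from mix_signals, line 10
  6: from split_margin, line 15
  7: from main, line 40
  8: from shape_report, line 30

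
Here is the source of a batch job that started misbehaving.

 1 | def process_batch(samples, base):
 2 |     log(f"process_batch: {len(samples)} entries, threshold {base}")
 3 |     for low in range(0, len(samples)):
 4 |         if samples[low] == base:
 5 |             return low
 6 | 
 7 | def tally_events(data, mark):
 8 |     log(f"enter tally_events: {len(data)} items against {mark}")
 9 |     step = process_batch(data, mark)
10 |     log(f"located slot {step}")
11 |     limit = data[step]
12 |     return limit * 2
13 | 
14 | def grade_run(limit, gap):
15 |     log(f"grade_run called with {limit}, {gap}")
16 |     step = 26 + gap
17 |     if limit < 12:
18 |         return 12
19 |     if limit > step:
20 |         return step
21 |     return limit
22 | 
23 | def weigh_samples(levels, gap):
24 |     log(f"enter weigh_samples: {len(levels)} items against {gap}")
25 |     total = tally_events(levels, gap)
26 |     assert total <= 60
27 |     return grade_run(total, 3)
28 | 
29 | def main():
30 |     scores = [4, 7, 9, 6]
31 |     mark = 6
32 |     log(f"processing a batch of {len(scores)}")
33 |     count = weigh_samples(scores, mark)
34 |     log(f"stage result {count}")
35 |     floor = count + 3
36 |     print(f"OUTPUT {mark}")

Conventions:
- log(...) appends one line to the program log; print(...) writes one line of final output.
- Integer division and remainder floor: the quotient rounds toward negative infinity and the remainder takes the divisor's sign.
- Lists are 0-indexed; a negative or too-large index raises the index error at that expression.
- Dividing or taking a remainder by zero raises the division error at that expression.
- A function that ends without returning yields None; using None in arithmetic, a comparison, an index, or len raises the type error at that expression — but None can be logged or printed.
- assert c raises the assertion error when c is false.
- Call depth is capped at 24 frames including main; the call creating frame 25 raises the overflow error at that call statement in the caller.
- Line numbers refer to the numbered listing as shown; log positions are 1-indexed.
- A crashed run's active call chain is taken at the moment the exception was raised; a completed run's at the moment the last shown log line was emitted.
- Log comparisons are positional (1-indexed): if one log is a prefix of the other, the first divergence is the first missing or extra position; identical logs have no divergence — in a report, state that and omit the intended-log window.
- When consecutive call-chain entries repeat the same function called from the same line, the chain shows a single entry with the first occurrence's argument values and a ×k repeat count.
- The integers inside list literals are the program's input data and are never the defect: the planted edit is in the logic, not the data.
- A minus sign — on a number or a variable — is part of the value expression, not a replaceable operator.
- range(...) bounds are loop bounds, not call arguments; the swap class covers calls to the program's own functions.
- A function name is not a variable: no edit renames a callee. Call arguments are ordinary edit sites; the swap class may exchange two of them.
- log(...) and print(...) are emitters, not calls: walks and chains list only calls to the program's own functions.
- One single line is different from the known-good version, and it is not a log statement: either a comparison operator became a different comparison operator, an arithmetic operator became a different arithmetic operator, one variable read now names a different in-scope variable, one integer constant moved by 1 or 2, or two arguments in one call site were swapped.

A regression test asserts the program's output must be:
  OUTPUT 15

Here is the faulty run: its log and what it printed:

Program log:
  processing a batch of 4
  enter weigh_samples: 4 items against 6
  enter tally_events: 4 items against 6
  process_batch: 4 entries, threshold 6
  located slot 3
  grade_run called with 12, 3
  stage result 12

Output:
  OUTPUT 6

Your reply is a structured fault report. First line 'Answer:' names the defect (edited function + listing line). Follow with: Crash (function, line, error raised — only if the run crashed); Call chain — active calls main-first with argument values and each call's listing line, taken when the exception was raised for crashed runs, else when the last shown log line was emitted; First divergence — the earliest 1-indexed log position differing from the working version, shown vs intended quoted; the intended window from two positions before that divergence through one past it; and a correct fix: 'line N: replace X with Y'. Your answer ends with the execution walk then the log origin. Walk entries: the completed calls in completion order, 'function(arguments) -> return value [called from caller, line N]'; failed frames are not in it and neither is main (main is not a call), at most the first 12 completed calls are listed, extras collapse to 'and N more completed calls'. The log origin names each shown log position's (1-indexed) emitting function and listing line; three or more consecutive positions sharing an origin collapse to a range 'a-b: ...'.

Answer: the defect is in main at line 36.
The tell: Nothing in the log betrays the bug — only the output does.
Call chain: main.
First divergence: there is none — every log position agrees.
Execution walk:
  process_batch([4, 7, 9, 6], 6) -> 3  [called from tally_events, line 9]
  tally_events([4, 7, 9, 6], 6) -> 12  [called from weigh_samples, line 25]
  grade_run(12, 3) -> 12  [called from weigh_samples, line 27]
  weigh_samples([4, 7, 9, 6], 6) -> 12  [called from main, line 33]
Log origins:
  1: logged in main at line 32
  2: logged in weigh_samples at line 24
  3: logged in tally_events at line 8
  4: logged in process_batch at line 2
  5: logged in tally_events at line 10
  6: logged in grade_run at line 15
  7: logged in main at line 34
A correct fix: line 36: replace `mark` with `floor`.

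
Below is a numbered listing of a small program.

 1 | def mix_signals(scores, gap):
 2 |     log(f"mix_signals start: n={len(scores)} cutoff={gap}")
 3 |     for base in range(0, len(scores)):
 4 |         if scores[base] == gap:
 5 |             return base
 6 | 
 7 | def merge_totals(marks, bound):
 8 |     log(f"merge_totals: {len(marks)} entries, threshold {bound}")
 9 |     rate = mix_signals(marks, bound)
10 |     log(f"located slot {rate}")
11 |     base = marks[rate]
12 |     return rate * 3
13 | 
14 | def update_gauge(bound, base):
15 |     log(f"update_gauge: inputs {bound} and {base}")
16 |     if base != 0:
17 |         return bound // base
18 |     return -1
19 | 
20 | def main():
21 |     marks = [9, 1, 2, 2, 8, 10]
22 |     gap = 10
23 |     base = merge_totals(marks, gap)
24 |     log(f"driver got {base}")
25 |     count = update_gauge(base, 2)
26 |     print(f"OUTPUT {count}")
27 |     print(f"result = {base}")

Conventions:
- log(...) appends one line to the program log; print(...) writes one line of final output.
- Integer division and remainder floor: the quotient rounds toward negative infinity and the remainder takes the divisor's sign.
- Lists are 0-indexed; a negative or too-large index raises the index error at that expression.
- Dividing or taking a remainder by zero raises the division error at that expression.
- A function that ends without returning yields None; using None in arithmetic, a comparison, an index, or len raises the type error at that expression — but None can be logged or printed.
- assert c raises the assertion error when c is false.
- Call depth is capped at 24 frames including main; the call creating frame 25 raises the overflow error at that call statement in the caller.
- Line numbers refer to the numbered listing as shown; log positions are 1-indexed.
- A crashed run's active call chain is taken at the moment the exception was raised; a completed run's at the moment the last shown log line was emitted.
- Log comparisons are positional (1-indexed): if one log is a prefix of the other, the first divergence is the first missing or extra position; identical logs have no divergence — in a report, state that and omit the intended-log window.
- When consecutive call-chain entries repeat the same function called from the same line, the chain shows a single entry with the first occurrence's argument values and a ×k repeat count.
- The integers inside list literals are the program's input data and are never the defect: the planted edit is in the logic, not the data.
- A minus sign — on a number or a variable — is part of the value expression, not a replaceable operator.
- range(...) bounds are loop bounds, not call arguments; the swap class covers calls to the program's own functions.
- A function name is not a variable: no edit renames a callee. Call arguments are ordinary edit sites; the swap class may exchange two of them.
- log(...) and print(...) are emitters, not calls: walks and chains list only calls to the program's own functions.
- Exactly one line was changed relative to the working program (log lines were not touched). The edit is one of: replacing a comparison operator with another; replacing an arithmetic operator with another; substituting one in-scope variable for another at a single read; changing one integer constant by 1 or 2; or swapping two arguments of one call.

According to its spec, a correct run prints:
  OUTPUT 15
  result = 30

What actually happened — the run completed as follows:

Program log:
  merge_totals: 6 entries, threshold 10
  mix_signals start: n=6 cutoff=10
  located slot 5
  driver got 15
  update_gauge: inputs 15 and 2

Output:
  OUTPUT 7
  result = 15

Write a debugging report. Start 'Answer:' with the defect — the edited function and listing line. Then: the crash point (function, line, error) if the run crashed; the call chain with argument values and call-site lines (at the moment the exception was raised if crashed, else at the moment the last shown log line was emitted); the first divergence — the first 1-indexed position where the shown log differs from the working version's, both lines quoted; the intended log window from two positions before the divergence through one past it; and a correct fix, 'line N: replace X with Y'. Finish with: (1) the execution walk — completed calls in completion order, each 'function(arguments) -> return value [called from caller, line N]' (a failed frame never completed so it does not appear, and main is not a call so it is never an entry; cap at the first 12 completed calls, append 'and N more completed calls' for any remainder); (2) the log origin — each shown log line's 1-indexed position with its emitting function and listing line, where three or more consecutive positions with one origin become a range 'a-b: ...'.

Answer: the defect is in merge_totals at line 12.
Core observation: Everything matches until log position 4, which reads 'driver got 15' in place of 'driver got 30'.
Call chain: main -> update_gauge(15, 2) (called at line 25).
First divergence: position 4; shown 'driver got 15' vs intended 'driver got 30'.
Intended log window:
  2: mix_signals start: n=6 cutoff=10
  3: located slot 5
  4: driver got 30
  5: update_gauge: inputs 30 and 2
Execution walk:
  mix_signals([9, 1, 2, 2, 8, 10], 10) -> 5  [called from merge_totals, line 9]
  merge_totals([9, 1, 2, 2, 8, 10], 10) -> 15  [called from main, line 23]
  update_gauge(15, 2) -> 7  [called from main, line 25]
Origin of each log line:
  1: logged in merge_totals at line 8
  2: logged in mix_signals at line 2
  3: logged in merge_totals at line 10
  4: logged in main at line 24
  5: logged in update_gauge at line 15
A correct fix: line 12: replace `rate` with `base`.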